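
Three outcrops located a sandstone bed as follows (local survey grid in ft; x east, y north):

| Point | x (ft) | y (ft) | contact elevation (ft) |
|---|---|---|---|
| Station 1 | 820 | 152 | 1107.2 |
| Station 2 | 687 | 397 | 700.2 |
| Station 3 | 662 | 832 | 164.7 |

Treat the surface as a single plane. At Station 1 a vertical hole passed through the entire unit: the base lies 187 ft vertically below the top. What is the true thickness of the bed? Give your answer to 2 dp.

104.90 ft

Let the plane be z = a·x + b·y + c.
Station 2−Station 1: −133a + 245b = −407;  Station 3−Station 1: −158a + 680b = −942.5.
Solving gives a = 0.88628, b = −1.18010.
|∇z| = √(a²+b²) = 1.47585, so dip δ = arctan(1.47585) = 55.88°.
True thickness = vertical thickness × cos δ = 187 × cos 55.88° = 104.90 ft.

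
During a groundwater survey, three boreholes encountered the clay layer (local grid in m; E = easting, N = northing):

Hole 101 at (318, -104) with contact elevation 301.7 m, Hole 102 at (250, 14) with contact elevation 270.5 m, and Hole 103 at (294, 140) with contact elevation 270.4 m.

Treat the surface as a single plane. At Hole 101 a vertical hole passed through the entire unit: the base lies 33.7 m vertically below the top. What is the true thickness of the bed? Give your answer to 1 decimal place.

32.3 m

Two edge vectors: Hole 101→Hole 102 = (-68, 118, -31.2), Hole 101→Hole 103 = (-24, 244, -31.3).
Normal n = (Hole 101→Hole 102) × (Hole 101→Hole 103) = (3919.4, -1379.6, -13760).
So ∂z/∂E = −n_x/n_z = 0.28484 and ∂z/∂N = −n_y/n_z = −0.10026.
|∇z| = √(a²+b²) = 0.30197, so dip δ = arctan(0.30197) = 16.80°.
True thickness = vertical thickness × cos δ = 33.7 × cos 16.80° = 32.3 m.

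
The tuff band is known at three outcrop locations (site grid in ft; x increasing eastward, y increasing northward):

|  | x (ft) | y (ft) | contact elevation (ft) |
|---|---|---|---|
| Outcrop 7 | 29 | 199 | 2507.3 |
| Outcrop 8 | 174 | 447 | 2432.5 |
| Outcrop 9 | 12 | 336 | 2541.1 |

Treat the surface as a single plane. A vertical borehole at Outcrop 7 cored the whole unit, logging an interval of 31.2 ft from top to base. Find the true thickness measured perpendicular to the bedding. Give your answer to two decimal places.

24.50 ft

Two edge vectors: Outcrop 7→Outcrop 8 = (145, 248, -74.8), Outcrop 7→Outcrop 9 = (-17, 137, 33.8).
Normal n = (Outcrop 7→Outcrop 8) × (Outcrop 7→Outcrop 9) = (18630, -3629.4, 24081).
So ∂z/∂x = −n_x/n_z = −0.77364 and ∂z/∂y = −n_y/n_z = 0.15072.
|∇z| = √(a²+b²) = 0.78818, so dip δ = arctan(0.78818) = 38.24°.
True thickness = vertical thickness × cos δ = 31.2 × cos 38.24° = 24.50 ft.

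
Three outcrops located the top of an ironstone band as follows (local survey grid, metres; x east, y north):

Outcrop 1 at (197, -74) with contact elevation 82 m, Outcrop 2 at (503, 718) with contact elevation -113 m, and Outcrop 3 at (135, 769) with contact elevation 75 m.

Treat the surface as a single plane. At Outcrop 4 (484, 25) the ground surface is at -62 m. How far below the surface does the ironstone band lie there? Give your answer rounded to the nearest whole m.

9 m

Let the plane be z = a·x + b·y + c.
Outcrop 2−Outcrop 1: 306a + 792b = −195;  Outcrop 3−Outcrop 1: −62a + 843b = −7.
Solving gives a = −0.51729, b = −0.04635.
Then c = 82 − a·197 − b·-74 = 180.48.
At (484, 25): z_contact = −250.4 − 1.2 + 180.48 = -71.1 m.
Depth below ground = -62 − (-71.1) = 9 m.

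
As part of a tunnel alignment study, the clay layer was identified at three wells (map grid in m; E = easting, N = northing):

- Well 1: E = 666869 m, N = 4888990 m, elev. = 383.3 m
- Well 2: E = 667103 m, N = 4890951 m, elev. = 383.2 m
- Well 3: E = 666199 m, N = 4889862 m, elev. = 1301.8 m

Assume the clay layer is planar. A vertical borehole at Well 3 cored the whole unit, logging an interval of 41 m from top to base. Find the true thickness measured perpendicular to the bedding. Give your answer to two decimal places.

26.31 m

Two edge vectors: Well 1→Well 2 = (234, 1961, -0.1), Well 1→Well 3 = (-670, 872, 918.5).
Normal n = (Well 1→Well 2) × (Well 1→Well 3) = (1801265.7, -214862, 1517918).
So ∂z/∂E = −n_x/n_z = −1.18667 and ∂z/∂N = −n_y/n_z = 0.14155.
|∇z| = √(a²+b²) = 1.19508, so dip δ = arctan(1.19508) = 50.08°.
True thickness = vertical thickness × cos δ = 41 × cos 50.08° = 26.31 m.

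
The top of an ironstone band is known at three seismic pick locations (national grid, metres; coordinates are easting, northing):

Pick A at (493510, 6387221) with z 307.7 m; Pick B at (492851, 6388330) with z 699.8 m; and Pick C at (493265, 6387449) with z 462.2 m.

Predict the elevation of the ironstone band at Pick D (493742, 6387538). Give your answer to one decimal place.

136.2 m

Let the plane be z = a·easting + b·northing + c.
Pick B−Pick A: −659a + 1109b = 392.1;  Pick C−Pick A: −245a + 228b = 154.5.
Solving gives a = −0.674678271, b = −0.047351650.
Then c = 307.7 − a·493510 − b·6387221 = 635713.63.
At (493742, 6387538): z = −333117.0 − 302460.5 + 635713.63 = 136.2 m.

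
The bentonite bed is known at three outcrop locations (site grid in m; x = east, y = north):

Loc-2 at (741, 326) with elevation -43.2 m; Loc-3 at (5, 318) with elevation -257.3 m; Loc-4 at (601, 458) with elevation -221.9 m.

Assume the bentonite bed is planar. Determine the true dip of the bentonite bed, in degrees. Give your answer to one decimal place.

47.1°

Two edge vectors: Loc-2→Loc-3 = (-736, -8, -214.1), Loc-2→Loc-4 = (-140, 132, -178.7).
Normal n = (Loc-2→Loc-3) × (Loc-2→Loc-4) = (29690.8, -101549.2, -98272).
So ∂z/∂x = −n_x/n_z = 0.30213 and ∂z/∂y = −n_y/n_z = −1.03335.
Gradient magnitude |∇z| = √(a² + b²) = √(0.09128 + 1.06781) = 1.07661.
True dip = arctan(1.07661) = 47.1°, dipping toward NNW (azimuth ≈ 344°).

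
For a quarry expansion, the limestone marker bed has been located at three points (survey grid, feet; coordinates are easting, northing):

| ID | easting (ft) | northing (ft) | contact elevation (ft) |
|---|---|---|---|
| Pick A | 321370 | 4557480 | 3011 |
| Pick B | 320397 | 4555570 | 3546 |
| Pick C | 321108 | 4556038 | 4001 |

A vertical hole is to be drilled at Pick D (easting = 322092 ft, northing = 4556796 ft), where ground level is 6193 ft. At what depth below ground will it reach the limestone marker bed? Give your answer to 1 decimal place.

1662.9 ft

Two edge vectors: Pick A→Pick B = (-973, -1910, 535), Pick A→Pick C = (-262, -1442, 990).
Normal n = (Pick A→Pick B) × (Pick A→Pick C) = (-1119430, 823100, 902646).
So ∂z/∂easting = −n_x/n_z = 1.240165026 and ∂z/∂northing = −n_y/n_z = −0.911874644.
Intercept c from Pick A: 3011 − 398551.83 + 4155850.45 = 3760309.62.
At (322092, 4556796): z_contact = 399447.23 − 4155226.73 + 3760309.62 = 4530.12 ft.
Depth below ground = 6193 − 4530.12 = 1662.9 ft.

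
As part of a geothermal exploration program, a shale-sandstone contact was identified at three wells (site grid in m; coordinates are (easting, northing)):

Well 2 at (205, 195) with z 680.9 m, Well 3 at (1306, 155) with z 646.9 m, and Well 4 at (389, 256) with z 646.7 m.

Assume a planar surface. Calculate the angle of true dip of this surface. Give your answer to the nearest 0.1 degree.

23.0°

Two edge vectors: Well 2→Well 3 = (1101, -40, -34), Well 2→Well 4 = (184, 61, -34.2).
Normal n = (Well 2→Well 3) × (Well 2→Well 4) = (3442, 31398.2, 74521).
So ∂z/∂E = −n_x/n_z = −0.04619 and ∂z/∂N = −n_y/n_z = −0.42133.
Gradient magnitude |∇z| = √(a² + b²) = √(0.00213 + 0.17752) = 0.42386.
True dip = arctan(0.42386) = 23.0°, dipping toward N (azimuth ≈ 006°).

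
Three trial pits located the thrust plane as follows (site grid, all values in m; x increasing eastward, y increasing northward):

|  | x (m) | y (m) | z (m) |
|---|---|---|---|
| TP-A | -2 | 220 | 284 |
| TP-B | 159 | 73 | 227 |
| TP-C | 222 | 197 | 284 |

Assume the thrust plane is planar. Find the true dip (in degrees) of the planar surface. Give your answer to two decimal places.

Two edge vectors: TP-A→TP-B = (161, -147, -57), TP-A→TP-C = (224, -23, 0).
Normal n = (TP-A→TP-B) × (TP-A→TP-C) = (-1311, -12768, 29225).
So ∂z/∂x = −n_x/n_z = 0.04486 and ∂z/∂y = −n_y/n_z = 0.43689.
Gradient magnitude |∇z| = √(a² + b²) = √(0.00201 + 0.19087) = 0.43918.
True dip = arctan(0.43918) = 23.71°, dipping toward S (azimuth ≈ 186°).

23.71°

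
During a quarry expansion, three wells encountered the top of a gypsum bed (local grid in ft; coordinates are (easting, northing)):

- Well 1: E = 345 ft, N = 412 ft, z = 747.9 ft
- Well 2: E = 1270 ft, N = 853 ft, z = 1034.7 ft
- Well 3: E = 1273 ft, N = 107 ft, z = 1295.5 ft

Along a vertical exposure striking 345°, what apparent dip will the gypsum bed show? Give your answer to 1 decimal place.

24.7°

Two edge vectors: Well 1→Well 2 = (925, 441, 286.8), Well 1→Well 3 = (928, -305, 547.6).
Normal n = (Well 1→Well 2) × (Well 1→Well 3) = (328965.6, -240379.6, -691373).
So ∂z/∂E = −n_x/n_z = 0.47581 and ∂z/∂N = −n_y/n_z = −0.34768.
Unit vector along 345° is (sin 345°, cos 345°) = (-0.2588, 0.9659).
Slope in that direction = a·(-0.2588) + b·(0.9659) = −0.45899.
Apparent dip = arctan|0.45899| = 24.7° (true dip is 30.5°, so apparent ≤ true as expected).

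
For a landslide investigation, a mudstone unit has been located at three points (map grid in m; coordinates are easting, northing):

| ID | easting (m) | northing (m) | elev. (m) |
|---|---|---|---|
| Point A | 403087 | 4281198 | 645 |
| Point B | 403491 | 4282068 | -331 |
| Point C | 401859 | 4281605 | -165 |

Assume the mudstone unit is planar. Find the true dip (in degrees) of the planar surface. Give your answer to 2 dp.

51.62°

Two edge vectors: Point A→Point B = (404, 870, -976), Point A→Point C = (-1228, 407, -810).
Normal n = (Point A→Point B) × (Point A→Point C) = (-307468, 1525768, 1232788).
So ∂z/∂easting = −n_x/n_z = 0.24941 and ∂z/∂northing = −n_y/n_z = −1.23766.
Gradient magnitude |∇z| = √(a² + b²) = √(0.06220 + 1.53179) = 1.26254.
True dip = arctan(1.26254) = 51.62°, dipping toward NNW (azimuth ≈ 349°).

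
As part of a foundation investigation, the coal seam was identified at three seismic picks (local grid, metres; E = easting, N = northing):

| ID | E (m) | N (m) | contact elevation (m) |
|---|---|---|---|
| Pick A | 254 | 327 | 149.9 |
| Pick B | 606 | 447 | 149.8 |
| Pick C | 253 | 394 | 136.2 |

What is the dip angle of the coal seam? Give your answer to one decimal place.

12.1°

Let the plane be z = a·E + b·N + c.
Pick B−Pick A: 352a + 120b = −0.1;  Pick C−Pick A: −1a + 67b = −13.7.
Solving gives a = 0.06907, b = −0.20345.
Gradient magnitude |∇z| = √(a² + b²) = √(0.00477 + 0.04139) = 0.21485.
True dip = arctan(0.21485) = 12.1°, dipping toward NNW (azimuth ≈ 341°).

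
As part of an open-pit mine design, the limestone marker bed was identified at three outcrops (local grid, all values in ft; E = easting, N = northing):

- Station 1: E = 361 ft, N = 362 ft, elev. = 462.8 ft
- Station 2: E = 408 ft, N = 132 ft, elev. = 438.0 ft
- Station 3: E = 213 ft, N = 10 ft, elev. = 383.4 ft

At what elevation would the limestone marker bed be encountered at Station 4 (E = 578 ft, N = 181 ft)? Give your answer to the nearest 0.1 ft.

Two edge vectors: Station 1→Station 2 = (47, -230, -24.8), Station 1→Station 3 = (-148, -352, -79.4).
Normal n = (Station 1→Station 2) × (Station 1→Station 3) = (9532.4, 7402.2, -50584).
So ∂z/∂E = −n_x/n_z = 0.18845 and ∂z/∂N = −n_y/n_z = 0.14633.
Intercept c from Station 1: 462.8 − 68.03 − 52.97 = 341.80.
At (578, 181): z = 108.9 + 26.5 + 341.80 = 477.2 ft.

477.2 ft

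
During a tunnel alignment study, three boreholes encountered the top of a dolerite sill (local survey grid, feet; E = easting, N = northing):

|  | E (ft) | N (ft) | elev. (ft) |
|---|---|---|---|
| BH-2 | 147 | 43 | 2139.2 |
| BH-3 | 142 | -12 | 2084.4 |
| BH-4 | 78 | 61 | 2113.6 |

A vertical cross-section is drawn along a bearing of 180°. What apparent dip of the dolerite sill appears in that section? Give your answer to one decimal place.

43.2°

Let the plane be z = a·E + b·N + c.
BH-3−BH-2: −5a − 55b = −54.8;  BH-4−BH-2: −69a + 18b = −25.6.
Solving gives a = 0.61632, b = 0.94033.
Unit vector along 180° is (sin 180°, cos 180°) = (0.0000, -1.0000).
Slope in that direction = a·(0.0000) + b·(-1.0000) = −0.94033.
Apparent dip = arctan|0.94033| = 43.2° (true dip is 48.3°, so apparent ≤ true as expected).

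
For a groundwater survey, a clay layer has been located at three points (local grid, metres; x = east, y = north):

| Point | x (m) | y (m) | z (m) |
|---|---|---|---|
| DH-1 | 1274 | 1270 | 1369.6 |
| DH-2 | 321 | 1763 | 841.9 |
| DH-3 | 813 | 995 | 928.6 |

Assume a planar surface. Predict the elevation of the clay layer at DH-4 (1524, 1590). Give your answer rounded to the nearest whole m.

1671 m

Two edge vectors: DH-1→DH-2 = (-953, 493, -527.7), DH-1→DH-3 = (-461, -275, -441).
Normal n = (DH-1→DH-2) × (DH-1→DH-3) = (-362530.5, -177003.3, 489348).
So ∂z/∂x = −n_x/n_z = 0.74084 and ∂z/∂y = −n_y/n_z = 0.36171.
Intercept c from DH-1: 1369.6 − 943.84 − 459.37 = −33.61.
At (1524, 1590): z = 1129.0 + 575.1 − 33.61 = 1670.6 m.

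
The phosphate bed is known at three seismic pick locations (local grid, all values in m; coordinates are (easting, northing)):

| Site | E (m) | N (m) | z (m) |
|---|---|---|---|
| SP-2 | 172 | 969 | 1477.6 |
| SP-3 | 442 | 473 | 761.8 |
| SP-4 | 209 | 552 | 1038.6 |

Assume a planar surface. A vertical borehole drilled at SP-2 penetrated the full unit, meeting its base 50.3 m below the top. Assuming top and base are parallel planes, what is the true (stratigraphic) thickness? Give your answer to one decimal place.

Let the plane be z = a·E + b·N + c.
SP-3−SP-2: 270a − 496b = −715.8;  SP-4−SP-2: 37a − 417b = −439.
Solving gives a = −0.85682, b = 0.97673.
|∇z| = √(a²+b²) = 1.29928, so dip δ = arctan(1.29928) = 52.42°.
True thickness = vertical thickness × cos δ = 50.3 × cos 52.42° = 30.7 m.

30.7 m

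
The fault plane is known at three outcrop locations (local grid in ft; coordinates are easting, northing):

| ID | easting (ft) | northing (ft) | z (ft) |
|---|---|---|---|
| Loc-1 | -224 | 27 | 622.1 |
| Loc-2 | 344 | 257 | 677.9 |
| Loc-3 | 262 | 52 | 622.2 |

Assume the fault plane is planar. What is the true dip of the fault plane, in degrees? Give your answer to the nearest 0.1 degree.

15.5°

Let the plane be z = a·easting + b·northing + c.
Loc-2−Loc-1: 568a + 230b = 55.8;  Loc-3−Loc-1: 486a + 25b = 0.1.
Solving gives a = −0.01406, b = 0.27733.
Gradient magnitude |∇z| = √(a² + b²) = √(0.00020 + 0.07691) = 0.27769.
True dip = arctan(0.27769) = 15.5°, dipping toward S (azimuth ≈ 177°).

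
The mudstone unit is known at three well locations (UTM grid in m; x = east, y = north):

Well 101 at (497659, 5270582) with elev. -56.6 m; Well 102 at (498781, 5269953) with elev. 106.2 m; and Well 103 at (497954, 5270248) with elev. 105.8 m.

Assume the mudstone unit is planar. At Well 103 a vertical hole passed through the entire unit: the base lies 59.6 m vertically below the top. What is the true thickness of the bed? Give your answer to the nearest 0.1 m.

Let the plane be z = a·x + b·y + c.
Well 102−Well 101: 1122a − 629b = 162.8;  Well 103−Well 101: 295a − 334b = 162.4.
Solving gives a = −0.25252, b = −0.70926.
|∇z| = √(a²+b²) = 0.75287, so dip δ = arctan(0.75287) = 36.97°.
True thickness = vertical thickness × cos δ = 59.6 × cos 36.97° = 47.6 m.

47.6 m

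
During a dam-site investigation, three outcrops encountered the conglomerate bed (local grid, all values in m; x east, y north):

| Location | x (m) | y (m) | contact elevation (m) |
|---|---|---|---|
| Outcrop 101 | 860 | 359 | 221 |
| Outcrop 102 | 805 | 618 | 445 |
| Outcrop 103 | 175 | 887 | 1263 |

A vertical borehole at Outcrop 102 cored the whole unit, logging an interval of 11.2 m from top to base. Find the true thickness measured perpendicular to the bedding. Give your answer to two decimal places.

Let the plane be z = a·x + b·y + c.
Outcrop 102−Outcrop 101: −55a + 259b = 224;  Outcrop 103−Outcrop 101: −685a + 528b = 1042.
Solving gives a = −1.02178, b = 0.64789.
|∇z| = √(a²+b²) = 1.20987, so dip δ = arctan(1.20987) = 50.43°.
True thickness = vertical thickness × cos δ = 11.2 × cos 50.43° = 7.14 m.

7.14 m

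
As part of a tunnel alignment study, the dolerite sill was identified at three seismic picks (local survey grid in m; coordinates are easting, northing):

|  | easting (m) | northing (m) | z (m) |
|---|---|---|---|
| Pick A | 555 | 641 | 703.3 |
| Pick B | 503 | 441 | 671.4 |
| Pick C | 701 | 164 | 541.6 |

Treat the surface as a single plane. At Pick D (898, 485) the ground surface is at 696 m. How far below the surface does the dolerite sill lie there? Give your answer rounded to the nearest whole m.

Let the plane be z = a·easting + b·northing + c.
Pick B−Pick A: −52a − 200b = −31.9;  Pick C−Pick A: 146a − 477b = −161.7.
Solving gives a = −0.31708, b = 0.24194.
Then c = 703.3 − a·555 − b·641 = 724.20.
At (898, 485): z_contact = −284.7 + 117.3 + 724.20 = 556.8 m.
Depth below ground = 696 − 556.8 = 139 m.

139 m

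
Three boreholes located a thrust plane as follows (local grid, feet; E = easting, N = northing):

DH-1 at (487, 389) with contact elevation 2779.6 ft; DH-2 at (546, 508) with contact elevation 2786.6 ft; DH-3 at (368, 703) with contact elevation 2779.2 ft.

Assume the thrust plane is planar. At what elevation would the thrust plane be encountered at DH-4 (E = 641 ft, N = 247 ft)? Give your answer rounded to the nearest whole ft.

2787 ft

Let the plane be z = a·E + b·N + c.
DH-2−DH-1: 59a + 119b = 7;  DH-3−DH-1: −119a + 314b = −0.4.
Solving gives a = 0.06870, b = 0.02476.
Then c = 2779.6 − a·487 − b·389 = 2736.51.
At (641, 247): z = 44.0 + 6.1 + 2736.51 = 2786.7 ft.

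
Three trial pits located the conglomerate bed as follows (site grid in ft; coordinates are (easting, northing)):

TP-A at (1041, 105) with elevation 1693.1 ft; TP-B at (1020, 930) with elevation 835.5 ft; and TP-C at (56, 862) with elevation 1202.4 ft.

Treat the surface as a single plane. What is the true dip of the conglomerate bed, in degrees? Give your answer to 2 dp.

Let the plane be z = a·E + b·N + c.
TP-B−TP-A: −21a + 825b = −857.6;  TP-C−TP-A: −985a + 757b = −490.7.
Solving gives a = −0.30672, b = −1.04732.
Gradient magnitude |∇z| = √(a² + b²) = √(0.09408 + 1.09688) = 1.09131.
True dip = arctan(1.09131) = 47.50°, dipping toward NNE (azimuth ≈ 016°).

47.50°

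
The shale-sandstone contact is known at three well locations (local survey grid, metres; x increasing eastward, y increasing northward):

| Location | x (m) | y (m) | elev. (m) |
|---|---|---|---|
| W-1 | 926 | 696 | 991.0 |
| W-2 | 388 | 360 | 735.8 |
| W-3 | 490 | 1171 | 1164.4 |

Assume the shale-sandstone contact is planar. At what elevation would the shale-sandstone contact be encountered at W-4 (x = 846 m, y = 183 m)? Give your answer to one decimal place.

717.5 m

Let the plane be z = a·x + b·y + c.
W-2−W-1: −538a − 336b = −255.2;  W-3−W-1: −436a + 475b = 173.4.
Solving gives a = 0.156593, b = 0.508789.
Then c = 991 − a·926 − b·696 = 491.88.
At (846, 183): z = 132.5 + 93.1 + 491.88 = 717.5 m.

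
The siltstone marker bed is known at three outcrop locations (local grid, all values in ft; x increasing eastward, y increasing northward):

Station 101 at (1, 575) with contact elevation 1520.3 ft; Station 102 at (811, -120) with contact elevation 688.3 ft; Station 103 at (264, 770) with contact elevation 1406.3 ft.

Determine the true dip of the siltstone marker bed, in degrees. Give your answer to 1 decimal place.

Two edge vectors: Station 101→Station 102 = (810, -695, -832), Station 101→Station 103 = (263, 195, -114).
Normal n = (Station 101→Station 102) × (Station 101→Station 103) = (241470, -126476, 340735).
So ∂z/∂x = −n_x/n_z = −0.70867 and ∂z/∂y = −n_y/n_z = 0.37119.
Gradient magnitude |∇z| = √(a² + b²) = √(0.50222 + 0.13778) = 0.80000.
True dip = arctan(0.80000) = 38.7°, dipping toward ESE (azimuth ≈ 118°).

38.7°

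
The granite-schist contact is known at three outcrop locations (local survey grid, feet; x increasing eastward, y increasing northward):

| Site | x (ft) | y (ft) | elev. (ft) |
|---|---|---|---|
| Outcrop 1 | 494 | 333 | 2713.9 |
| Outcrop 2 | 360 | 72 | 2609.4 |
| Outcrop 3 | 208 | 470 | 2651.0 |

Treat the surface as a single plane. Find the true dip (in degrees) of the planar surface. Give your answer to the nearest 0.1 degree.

22.0°

Two edge vectors: Outcrop 1→Outcrop 2 = (-134, -261, -104.5), Outcrop 1→Outcrop 3 = (-286, 137, -62.9).
Normal n = (Outcrop 1→Outcrop 2) × (Outcrop 1→Outcrop 3) = (30733.4, 21458.4, -93004).
So ∂z/∂x = −n_x/n_z = 0.33045 and ∂z/∂y = −n_y/n_z = 0.23073.
Gradient magnitude |∇z| = √(a² + b²) = √(0.10920 + 0.05323) = 0.40303.
True dip = arctan(0.40303) = 22.0°, dipping toward SW (azimuth ≈ 235°).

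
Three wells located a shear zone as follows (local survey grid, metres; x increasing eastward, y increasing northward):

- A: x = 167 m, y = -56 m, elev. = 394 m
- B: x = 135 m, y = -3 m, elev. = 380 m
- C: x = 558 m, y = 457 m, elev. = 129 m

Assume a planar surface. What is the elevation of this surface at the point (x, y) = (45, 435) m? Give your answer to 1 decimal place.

232.1 m

Let the plane be z = a·x + b·y + c.
B−A: −32a + 53b = −14;  C−A: 391a + 513b = −265.
Solving gives a = −0.18479, b = −0.37572.
Then c = 394 − a·167 − b·-56 = 403.82.
At (45, 435): z = −8.3 − 163.4 + 403.82 = 232.1 m.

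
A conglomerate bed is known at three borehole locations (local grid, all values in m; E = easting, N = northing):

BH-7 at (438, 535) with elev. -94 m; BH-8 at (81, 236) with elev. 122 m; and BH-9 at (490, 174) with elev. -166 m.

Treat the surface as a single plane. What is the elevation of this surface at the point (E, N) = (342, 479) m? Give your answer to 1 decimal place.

Let the plane be z = a·E + b·N + c.
BH-8−BH-7: −357a − 299b = 216;  BH-9−BH-7: 52a − 361b = −72.
Solving gives a = −0.68897, b = 0.10020.
Then c = -94 − a·438 − b·535 = 154.16.
At (342, 479): z = −235.6 + 48.0 + 154.16 = -33.5 m.

-33.5 m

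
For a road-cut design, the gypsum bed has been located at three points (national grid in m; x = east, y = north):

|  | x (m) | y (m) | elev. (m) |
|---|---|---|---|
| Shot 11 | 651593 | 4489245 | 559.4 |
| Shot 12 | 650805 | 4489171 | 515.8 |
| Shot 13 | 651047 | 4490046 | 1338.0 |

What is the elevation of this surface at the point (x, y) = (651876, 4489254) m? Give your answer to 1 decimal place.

Let the plane be z = a·x + b·y + c.
Shot 12−Shot 11: −788a − 74b = −43.6;  Shot 13−Shot 11: −546a + 801b = 778.6.
Solving gives a = −0.033789563, b = 0.949002370.
Then c = 559.4 − a·651593 − b·4489245 = −4237727.70.
At (651876, 4489254): z = −22026.6 + 4260312.7 − 4237727.70 = 558.4 m.

558.4 m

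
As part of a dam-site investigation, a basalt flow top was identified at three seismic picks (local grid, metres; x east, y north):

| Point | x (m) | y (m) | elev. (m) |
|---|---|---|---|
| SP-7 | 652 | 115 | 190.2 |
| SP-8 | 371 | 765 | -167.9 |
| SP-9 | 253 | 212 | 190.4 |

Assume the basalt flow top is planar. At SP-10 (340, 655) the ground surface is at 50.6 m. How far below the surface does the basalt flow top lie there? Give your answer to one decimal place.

Let the plane be z = a·x + b·y + c.
SP-8−SP-7: −281a + 650b = −358.1;  SP-9−SP-7: −399a + 97b = 0.2.
Solving gives a = −0.15022, b = −0.61587.
Then c = 190.2 − a·652 − b·115 = 358.97.
At (340, 655): z_contact = −51.08 − 403.39 + 358.97 = -95.50 m.
Depth below ground = 50.6 − (-95.50) = 146.1 m.

146.1 m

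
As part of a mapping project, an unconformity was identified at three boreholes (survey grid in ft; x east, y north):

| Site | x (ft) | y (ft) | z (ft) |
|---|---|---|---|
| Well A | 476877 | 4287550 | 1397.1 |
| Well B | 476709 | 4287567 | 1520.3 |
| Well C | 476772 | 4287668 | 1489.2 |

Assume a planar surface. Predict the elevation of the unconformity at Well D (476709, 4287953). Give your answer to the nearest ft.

Let the plane be z = a·x + b·y + c.
Well B−Well A: −168a + 17b = 123.2;  Well C−Well A: −105a + 118b = 92.1.
Solving gives a = −0.71910305, b = 0.14062864.
Then c = 1397.1 − a·476877 − b·4287550 = −258631.51.
At (476709, 4287953): z = −342802.9 + 603009.0 − 258631.51 = 1574.6 ft.

1575 ft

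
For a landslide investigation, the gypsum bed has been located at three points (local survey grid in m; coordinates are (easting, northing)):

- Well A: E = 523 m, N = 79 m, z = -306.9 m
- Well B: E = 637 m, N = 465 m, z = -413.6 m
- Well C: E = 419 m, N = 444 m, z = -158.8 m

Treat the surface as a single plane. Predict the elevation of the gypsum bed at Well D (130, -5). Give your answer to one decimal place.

Let the plane be z = a·E + b·N + c.
Well B−Well A: 114a + 386b = −106.7;  Well C−Well A: −104a + 365b = 148.1.
Solving gives a = −1.17563, b = 0.07078.
Then c = -306.9 − a·523 − b·79 = 302.36.
At (130, -5): z = −152.8 − 0.4 + 302.36 = 149.2 m.

149.2 m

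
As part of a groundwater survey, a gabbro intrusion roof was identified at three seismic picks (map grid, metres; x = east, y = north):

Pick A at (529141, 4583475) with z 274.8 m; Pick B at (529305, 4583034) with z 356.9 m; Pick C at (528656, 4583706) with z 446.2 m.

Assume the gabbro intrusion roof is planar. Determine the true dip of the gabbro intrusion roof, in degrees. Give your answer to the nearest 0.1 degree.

33.5°

Let the plane be z = a·x + b·y + c.
Pick B−Pick A: 164a − 441b = 82.1;  Pick C−Pick A: −485a + 231b = 171.4.
Solving gives a = −0.53723, b = −0.38595.
Gradient magnitude |∇z| = √(a² + b²) = √(0.28861 + 0.14896) = 0.66149.
True dip = arctan(0.66149) = 33.5°, dipping toward NE (azimuth ≈ 054°).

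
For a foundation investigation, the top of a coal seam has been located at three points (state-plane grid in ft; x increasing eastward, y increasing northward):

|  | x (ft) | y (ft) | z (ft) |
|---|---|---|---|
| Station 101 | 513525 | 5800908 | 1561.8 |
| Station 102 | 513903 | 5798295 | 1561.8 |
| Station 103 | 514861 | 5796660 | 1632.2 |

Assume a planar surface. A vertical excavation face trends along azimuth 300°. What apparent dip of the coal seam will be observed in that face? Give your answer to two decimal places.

4.43°

Let the plane be z = a·x + b·y + c.
Station 102−Station 101: 378a − 2613b = 0;  Station 103−Station 101: 1336a − 4248b = 70.4.
Solving gives a = 0.09758, b = 0.01412.
Unit vector along 300° is (sin 300°, cos 300°) = (-0.8660, 0.5000).
Slope in that direction = a·(-0.8660) + b·(0.5000) = −0.07745.
Apparent dip = arctan|0.07745| = 4.43° (true dip is 5.6°, so apparent ≤ true as expected).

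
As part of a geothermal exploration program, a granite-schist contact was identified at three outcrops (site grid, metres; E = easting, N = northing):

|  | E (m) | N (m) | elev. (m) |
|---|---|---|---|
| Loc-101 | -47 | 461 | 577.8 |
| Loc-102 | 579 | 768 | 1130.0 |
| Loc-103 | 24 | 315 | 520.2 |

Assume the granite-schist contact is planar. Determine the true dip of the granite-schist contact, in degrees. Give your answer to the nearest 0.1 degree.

Let the plane be z = a·E + b·N + c.
Loc-102−Loc-101: 626a + 307b = 552.2;  Loc-103−Loc-101: 71a − 146b = −57.6.
Solving gives a = 0.55602, b = 0.66492.
Gradient magnitude |∇z| = √(a² + b²) = √(0.30916 + 0.44211) = 0.86676.
True dip = arctan(0.86676) = 40.9°, dipping toward SW (azimuth ≈ 220°).

40.9°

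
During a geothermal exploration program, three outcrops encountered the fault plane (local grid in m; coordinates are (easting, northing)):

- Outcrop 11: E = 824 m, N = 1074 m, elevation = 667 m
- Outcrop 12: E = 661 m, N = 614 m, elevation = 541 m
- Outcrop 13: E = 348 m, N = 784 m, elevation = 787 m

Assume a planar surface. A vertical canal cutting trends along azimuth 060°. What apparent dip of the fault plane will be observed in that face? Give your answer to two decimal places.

Two edge vectors: Outcrop 11→Outcrop 12 = (-163, -460, -126), Outcrop 11→Outcrop 13 = (-476, -290, 120).
Normal n = (Outcrop 11→Outcrop 12) × (Outcrop 11→Outcrop 13) = (-91740, 79536, -171690).
So ∂z/∂E = −n_x/n_z = −0.53434 and ∂z/∂N = −n_y/n_z = 0.46325.
Unit vector along 060° is (sin 60°, cos 60°) = (0.8660, 0.5000).
Slope in that direction = a·(0.8660) + b·(0.5000) = −0.23112.
Apparent dip = arctan|0.23112| = 13.01° (true dip is 35.3°, so apparent ≤ true as expected).

13.01°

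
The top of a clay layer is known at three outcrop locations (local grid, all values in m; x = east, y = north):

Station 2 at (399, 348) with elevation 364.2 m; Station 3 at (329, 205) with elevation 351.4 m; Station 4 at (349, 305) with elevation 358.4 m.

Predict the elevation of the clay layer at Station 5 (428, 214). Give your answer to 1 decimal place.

Let the plane be z = a·x + b·y + c.
Station 3−Station 2: −70a − 143b = −12.8;  Station 4−Station 2: −50a − 43b = −5.8.
Solving gives a = 0.06739, b = 0.05652.
Then c = 364.2 − a·399 − b·348 = 317.64.
At (428, 214): z = 28.8 + 12.1 + 317.64 = 358.6 m.

358.6 m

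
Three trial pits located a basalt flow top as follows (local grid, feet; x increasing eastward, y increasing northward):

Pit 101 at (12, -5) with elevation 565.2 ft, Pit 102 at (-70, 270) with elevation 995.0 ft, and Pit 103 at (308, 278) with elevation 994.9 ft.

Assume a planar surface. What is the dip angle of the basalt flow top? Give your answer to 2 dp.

57.23°

Two edge vectors: Pit 101→Pit 102 = (-82, 275, 429.8), Pit 101→Pit 103 = (296, 283, 429.7).
Normal n = (Pit 101→Pit 102) × (Pit 101→Pit 103) = (-3465.9, 162456.2, -104606).
So ∂z/∂x = −n_x/n_z = −0.03313 and ∂z/∂y = −n_y/n_z = 1.55303.
Gradient magnitude |∇z| = √(a² + b²) = √(0.00110 + 2.41190) = 1.55338.
True dip = arctan(1.55338) = 57.23°, dipping toward S (azimuth ≈ 179°).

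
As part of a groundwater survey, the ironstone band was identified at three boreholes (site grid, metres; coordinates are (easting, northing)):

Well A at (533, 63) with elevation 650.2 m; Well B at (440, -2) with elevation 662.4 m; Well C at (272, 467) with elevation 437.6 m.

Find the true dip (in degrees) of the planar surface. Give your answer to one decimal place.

Two edge vectors: Well A→Well B = (-93, -65, 12.2), Well A→Well C = (-261, 404, -212.6).
Normal n = (Well A→Well B) × (Well A→Well C) = (8890.2, -22956, -54537).
So ∂z/∂E = −n_x/n_z = 0.16301 and ∂z/∂N = −n_y/n_z = −0.42093.
Gradient magnitude |∇z| = √(a² + b²) = √(0.02657 + 0.17718) = 0.45139.
True dip = arctan(0.45139) = 24.3°, dipping toward NNW (azimuth ≈ 339°).

24.3°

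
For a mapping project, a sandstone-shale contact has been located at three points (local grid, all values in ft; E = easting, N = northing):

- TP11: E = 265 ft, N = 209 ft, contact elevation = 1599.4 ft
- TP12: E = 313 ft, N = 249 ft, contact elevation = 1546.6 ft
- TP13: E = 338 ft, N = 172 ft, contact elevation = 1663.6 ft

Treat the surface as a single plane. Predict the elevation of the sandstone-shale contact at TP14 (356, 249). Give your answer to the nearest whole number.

1552 ft

Let the plane be z = a·E + b·N + c.
TP12−TP11: 48a + 40b = −52.8;  TP13−TP11: 73a − 37b = 64.2.
Solving gives a = 0.13083, b = −1.47700.
Then c = 1599.4 − a·265 − b·209 = 1873.42.
At (356, 249): z = 46.6 − 367.8 + 1873.42 = 1552.2 ft.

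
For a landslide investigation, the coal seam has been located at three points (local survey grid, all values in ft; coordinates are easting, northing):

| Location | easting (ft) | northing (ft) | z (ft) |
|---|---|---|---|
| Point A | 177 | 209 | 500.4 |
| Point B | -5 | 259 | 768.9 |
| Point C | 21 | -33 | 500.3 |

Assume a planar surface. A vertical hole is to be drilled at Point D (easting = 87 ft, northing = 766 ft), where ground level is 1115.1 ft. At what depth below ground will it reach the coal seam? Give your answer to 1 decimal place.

Let the plane be z = a·easting + b·northing + c.
Point B−Point A: −182a + 50b = 268.5;  Point C−Point A: −156a − 242b = −0.1.
Solving gives a = −1.25322, b = 0.80827.
Then c = 500.4 − a·177 − b·209 = 553.29.
At (87, 766): z_contact = −109.03 + 619.14 + 553.29 = 1063.40 ft.
Depth below ground = 1115.1 − 1063.40 = 51.7 ft.

51.7 ft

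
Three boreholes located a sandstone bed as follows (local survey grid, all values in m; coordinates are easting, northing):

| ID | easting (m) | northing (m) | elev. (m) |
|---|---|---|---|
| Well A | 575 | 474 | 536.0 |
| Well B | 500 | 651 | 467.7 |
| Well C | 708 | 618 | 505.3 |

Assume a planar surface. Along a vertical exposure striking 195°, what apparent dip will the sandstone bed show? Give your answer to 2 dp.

Two edge vectors: Well A→Well B = (-75, 177, -68.3), Well A→Well C = (133, 144, -30.7).
Normal n = (Well A→Well B) × (Well A→Well C) = (4401.3, -11386.4, -34341).
So ∂z/∂easting = −n_x/n_z = 0.12816 and ∂z/∂northing = −n_y/n_z = −0.33157.
Unit vector along 195° is (sin 195°, cos 195°) = (-0.2588, -0.9659).
Slope in that direction = a·(-0.2588) + b·(-0.9659) = 0.28710.
Apparent dip = arctan|0.28710| = 16.02° (true dip is 19.6°, so apparent ≤ true as expected).

16.02°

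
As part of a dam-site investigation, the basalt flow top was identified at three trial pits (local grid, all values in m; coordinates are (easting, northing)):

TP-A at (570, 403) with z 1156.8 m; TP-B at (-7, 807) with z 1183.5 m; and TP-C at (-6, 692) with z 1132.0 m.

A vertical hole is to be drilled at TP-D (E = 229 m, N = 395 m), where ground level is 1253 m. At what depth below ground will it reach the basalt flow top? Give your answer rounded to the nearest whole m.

Two edge vectors: TP-A→TP-B = (-577, 404, 26.7), TP-A→TP-C = (-576, 289, -24.8).
Normal n = (TP-A→TP-B) × (TP-A→TP-C) = (-17735.5, -29688.8, 65951).
So ∂z/∂E = −n_x/n_z = 0.26892 and ∂z/∂N = −n_y/n_z = 0.45016.
Intercept c from TP-A: 1156.8 − 153.28 − 181.42 = 822.10.
At (229, 395): z_contact = 61.6 + 177.8 + 822.10 = 1061.5 m.
Depth below ground = 1253 − 1061.5 = 192 m.

192 m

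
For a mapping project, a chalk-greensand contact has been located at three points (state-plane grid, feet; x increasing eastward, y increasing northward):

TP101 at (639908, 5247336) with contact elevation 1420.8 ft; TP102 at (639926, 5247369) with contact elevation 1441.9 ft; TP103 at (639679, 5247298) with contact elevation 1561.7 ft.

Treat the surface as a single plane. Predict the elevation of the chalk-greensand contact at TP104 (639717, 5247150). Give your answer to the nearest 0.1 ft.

Let the plane be z = a·x + b·y + c.
TP102−TP101: 18a + 33b = 21.1;  TP103−TP101: −229a − 38b = 140.9.
Solving gives a = −0.793176197, b = 1.072035501.
Then c = 1420.8 − a·639908 − b·5247336 = −5116349.89.
At (639717, 5247150): z = −507408.3 + 5625131.1 − 5116349.89 = 1372.9 ft.

1372.9 ft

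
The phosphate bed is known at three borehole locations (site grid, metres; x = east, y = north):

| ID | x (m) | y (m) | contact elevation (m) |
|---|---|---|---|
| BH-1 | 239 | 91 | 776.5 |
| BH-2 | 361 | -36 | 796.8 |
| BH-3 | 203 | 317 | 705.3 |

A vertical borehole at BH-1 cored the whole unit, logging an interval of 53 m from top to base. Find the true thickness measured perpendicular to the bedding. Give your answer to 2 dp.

49.27 m

Two edge vectors: BH-1→BH-2 = (122, -127, 20.3), BH-1→BH-3 = (-36, 226, -71.2).
Normal n = (BH-1→BH-2) × (BH-1→BH-3) = (4454.6, 7955.6, 23000).
So ∂z/∂x = −n_x/n_z = −0.19368 and ∂z/∂y = −n_y/n_z = −0.34590.
|∇z| = √(a²+b²) = 0.39643, so dip δ = arctan(0.39643) = 21.62°.
True thickness = vertical thickness × cos δ = 53 × cos 21.62° = 49.27 m.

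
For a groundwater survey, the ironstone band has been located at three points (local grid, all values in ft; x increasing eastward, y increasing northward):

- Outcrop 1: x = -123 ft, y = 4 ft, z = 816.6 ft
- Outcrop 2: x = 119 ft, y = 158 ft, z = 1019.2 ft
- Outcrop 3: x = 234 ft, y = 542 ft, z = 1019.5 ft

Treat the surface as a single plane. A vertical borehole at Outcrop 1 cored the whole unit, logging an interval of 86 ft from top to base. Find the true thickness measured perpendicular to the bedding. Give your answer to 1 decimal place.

58.5 ft

Two edge vectors: Outcrop 1→Outcrop 2 = (242, 154, 202.6), Outcrop 1→Outcrop 3 = (357, 538, 202.9).
Normal n = (Outcrop 1→Outcrop 2) × (Outcrop 1→Outcrop 3) = (-77752.2, 23226.4, 75218).
So ∂z/∂x = −n_x/n_z = 1.03369 and ∂z/∂y = −n_y/n_z = −0.30879.
|∇z| = √(a²+b²) = 1.07883, so dip δ = arctan(1.07883) = 47.17°.
True thickness = vertical thickness × cos δ = 86 × cos 47.17° = 58.5 ft.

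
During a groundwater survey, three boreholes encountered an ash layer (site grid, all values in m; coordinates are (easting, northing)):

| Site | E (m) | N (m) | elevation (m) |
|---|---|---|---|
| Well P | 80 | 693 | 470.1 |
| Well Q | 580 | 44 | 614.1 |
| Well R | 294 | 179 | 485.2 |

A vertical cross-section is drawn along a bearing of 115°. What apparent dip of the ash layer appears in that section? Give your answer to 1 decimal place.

Two edge vectors: Well P→Well Q = (500, -649, 144), Well P→Well R = (214, -514, 15.1).
Normal n = (Well P→Well Q) × (Well P→Well R) = (64216.1, 23266, -118114).
So ∂z/∂E = −n_x/n_z = 0.54368 and ∂z/∂N = −n_y/n_z = 0.19698.
Unit vector along 115° is (sin 115°, cos 115°) = (0.9063, -0.4226).
Slope in that direction = a·(0.9063) + b·(-0.4226) = 0.40949.
Apparent dip = arctan|0.40949| = 22.3° (true dip is 30.0°, so apparent ≤ true as expected).

22.3°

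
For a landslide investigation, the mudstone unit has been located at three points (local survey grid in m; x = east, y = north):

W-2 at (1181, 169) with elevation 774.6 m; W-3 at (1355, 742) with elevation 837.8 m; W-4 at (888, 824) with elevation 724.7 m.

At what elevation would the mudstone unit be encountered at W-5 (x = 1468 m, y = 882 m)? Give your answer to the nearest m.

Let the plane be z = a·x + b·y + c.
W-3−W-2: 174a + 573b = 63.2;  W-4−W-2: −293a + 655b = −49.9.
Solving gives a = 0.24831, b = 0.03489.
Then c = 774.6 − a·1181 − b·169 = 475.45.
At (1468, 882): z = 364.5 + 30.8 + 475.45 = 870.7 m.

871 m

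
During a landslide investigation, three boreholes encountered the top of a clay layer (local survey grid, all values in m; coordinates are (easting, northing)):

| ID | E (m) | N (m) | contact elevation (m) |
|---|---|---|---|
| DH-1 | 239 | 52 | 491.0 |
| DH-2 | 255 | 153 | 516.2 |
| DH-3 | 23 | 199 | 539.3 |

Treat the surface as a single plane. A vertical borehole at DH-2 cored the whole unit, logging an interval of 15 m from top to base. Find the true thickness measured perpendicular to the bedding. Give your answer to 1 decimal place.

14.5 m

Let the plane be z = a·E + b·N + c.
DH-2−DH-1: 16a + 101b = 25.2;  DH-3−DH-1: −216a + 147b = 48.3.
Solving gives a = −0.04857, b = 0.25720.
|∇z| = √(a²+b²) = 0.26175, so dip δ = arctan(0.26175) = 14.67°.
True thickness = vertical thickness × cos δ = 15 × cos 14.67° = 14.5 m.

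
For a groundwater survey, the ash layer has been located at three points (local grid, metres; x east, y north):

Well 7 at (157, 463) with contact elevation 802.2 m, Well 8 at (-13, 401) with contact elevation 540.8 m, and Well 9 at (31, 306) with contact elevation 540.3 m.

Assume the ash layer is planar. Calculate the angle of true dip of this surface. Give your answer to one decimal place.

Two edge vectors: Well 7→Well 8 = (-170, -62, -261.4), Well 7→Well 9 = (-126, -157, -261.9).
Normal n = (Well 7→Well 8) × (Well 7→Well 9) = (-24802, -11586.6, 18878).
So ∂z/∂x = −n_x/n_z = 1.31380 and ∂z/∂y = −n_y/n_z = 0.61376.
Gradient magnitude |∇z| = √(a² + b²) = √(1.72608 + 0.37670) = 1.45010.
True dip = arctan(1.45010) = 55.4°, dipping toward WSW (azimuth ≈ 245°).

55.4°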